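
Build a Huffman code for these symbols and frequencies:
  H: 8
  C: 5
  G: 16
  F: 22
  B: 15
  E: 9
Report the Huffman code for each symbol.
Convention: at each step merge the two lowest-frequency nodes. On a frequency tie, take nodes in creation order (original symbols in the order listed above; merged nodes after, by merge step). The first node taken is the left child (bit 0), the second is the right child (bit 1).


Huffman tree construction:
Step 1: Merge C(5) + H(8) = 13
Step 2: Merge E(9) + (C+H)(13) = 22
Step 3: Merge B(15) + G(16) = 31
Step 4: Merge F(22) + (E+(C+H))(22) = 44
Step 5: Merge (B+G)(31) + (F+(E+(C+H)))(44) = 75
Read each symbol's code off the tree from the root (left child = 0, right child = 1).

Codes:
  H: 1111 (length 4)
  C: 1110 (length 4)
  G: 01 (length 2)
  F: 10 (length 2)
  B: 00 (length 2)
  E: 110 (length 3)
Average code length: 185/75 = 2.4667 bits/symbol


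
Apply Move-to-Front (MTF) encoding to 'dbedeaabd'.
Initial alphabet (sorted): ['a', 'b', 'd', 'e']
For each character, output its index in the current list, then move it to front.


MTF encoding:
'd': index 2 in ['a', 'b', 'd', 'e'] -> ['d', 'a', 'b', 'e']
'b': index 2 in ['d', 'a', 'b', 'e'] -> ['b', 'd', 'a', 'e']
'e': index 3 in ['b', 'd', 'a', 'e'] -> ['e', 'b', 'd', 'a']
'd': index 2 in ['e', 'b', 'd', 'a'] -> ['d', 'e', 'b', 'a']
'e': index 1 in ['d', 'e', 'b', 'a'] -> ['e', 'd', 'b', 'a']
'a': index 3 in ['e', 'd', 'b', 'a'] -> ['a', 'e', 'd', 'b']
'a': index 0 in ['a', 'e', 'd', 'b'] -> ['a', 'e', 'd', 'b']
'b': index 3 in ['a', 'e', 'd', 'b'] -> ['b', 'a', 'e', 'd']
'd': index 3 in ['b', 'a', 'e', 'd'] -> ['d', 'b', 'a', 'e']


Output: [2, 2, 3, 2, 1, 3, 0, 3, 3]


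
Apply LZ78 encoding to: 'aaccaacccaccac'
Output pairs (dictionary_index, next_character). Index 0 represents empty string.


LZ78 encoding steps:
Dictionary: {0: ''}
Step 1: w='' (idx 0), next='a' -> output (0, 'a'), add 'a' as idx 1
Step 2: w='a' (idx 1), next='c' -> output (1, 'c'), add 'ac' as idx 2
Step 3: w='' (idx 0), next='c' -> output (0, 'c'), add 'c' as idx 3
Step 4: w='a' (idx 1), next='a' -> output (1, 'a'), add 'aa' as idx 4
Step 5: w='c' (idx 3), next='c' -> output (3, 'c'), add 'cc' as idx 5
Step 6: w='c' (idx 3), next='a' -> output (3, 'a'), add 'ca' as idx 6
Step 7: w='cc' (idx 5), next='a' -> output (5, 'a'), add 'cca' as idx 7
Step 8: w='c' (idx 3), end of input -> output (3, '')


Encoded: [(0, 'a'), (1, 'c'), (0, 'c'), (1, 'a'), (3, 'c'), (3, 'a'), (5, 'a'), (3, '')]


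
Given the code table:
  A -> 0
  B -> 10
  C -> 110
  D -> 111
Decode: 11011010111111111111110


Decoding:
110 -> C
110 -> C
10 -> B
111 -> D
111 -> D
111 -> D
111 -> D
110 -> C


Result: CCBDDDDC


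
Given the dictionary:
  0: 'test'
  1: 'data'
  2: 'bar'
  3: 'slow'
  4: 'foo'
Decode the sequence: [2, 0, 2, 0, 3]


Look up each index in the dictionary:
  2 -> 'bar'
  0 -> 'test'
  2 -> 'bar'
  0 -> 'test'
  3 -> 'slow'

Decoded: "bar test bar test slow"


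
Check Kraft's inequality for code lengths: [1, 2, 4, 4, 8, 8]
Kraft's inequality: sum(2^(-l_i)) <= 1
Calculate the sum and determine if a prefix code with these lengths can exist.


Sum = 2^(-1) + 2^(-2) + 2^(-4) + 2^(-4) + 2^(-8) + 2^(-8)
    = 0.5 + 0.25 + 0.0625 + 0.0625 + 0.00390625 + 0.00390625
    = 226/256 = 0.8828125
Since 0.8828125 <= 1, Kraft's inequality IS satisfied.
A prefix code with these lengths CAN exist.

Kraft sum = 0.8828125. Satisfied.


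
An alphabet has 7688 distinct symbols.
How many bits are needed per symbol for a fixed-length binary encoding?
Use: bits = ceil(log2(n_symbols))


log2(7688) = 12.9084
Bracket: 2^12 = 4096 < 7688 <= 2^13 = 8192
So ceil(log2(7688)) = 13

bits = ceil(log2(7688)) = ceil(12.9084) = 13 bits


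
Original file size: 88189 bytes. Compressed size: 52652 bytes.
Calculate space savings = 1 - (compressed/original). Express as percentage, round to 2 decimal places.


ratio = compressed/original = 52652/88189 = 0.597036
savings = 1 - ratio = 1 - 0.597036 = 0.402964
as a percentage: 0.402964 * 100 = 40.3%

Space savings = 1 - 52652/88189 = 40.3%


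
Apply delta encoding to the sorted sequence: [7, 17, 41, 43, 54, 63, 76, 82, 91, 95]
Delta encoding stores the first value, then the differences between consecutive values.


First value: 7
Deltas:
  17 - 7 = 10
  41 - 17 = 24
  43 - 41 = 2
  54 - 43 = 11
  63 - 54 = 9
  76 - 63 = 13
  82 - 76 = 6
  91 - 82 = 9
  95 - 91 = 4


Delta encoded: [7, 10, 24, 2, 11, 9, 13, 6, 9, 4]


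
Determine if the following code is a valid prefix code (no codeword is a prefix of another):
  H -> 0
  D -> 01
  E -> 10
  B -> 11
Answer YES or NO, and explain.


Checking each pair (does one codeword prefix another?):
  H='0' vs D='01': prefix -- VIOLATION

NO -- this is NOT a valid prefix code. H (0) is a prefix of D (01).


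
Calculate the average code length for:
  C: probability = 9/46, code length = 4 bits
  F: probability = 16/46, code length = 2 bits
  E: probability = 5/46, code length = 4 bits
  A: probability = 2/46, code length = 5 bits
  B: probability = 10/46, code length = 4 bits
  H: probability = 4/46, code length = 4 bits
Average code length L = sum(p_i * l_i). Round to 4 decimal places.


Weighted contributions p_i * l_i:
  C: (9/46) * 4 = 36/46
  F: (16/46) * 2 = 32/46
  E: (5/46) * 4 = 20/46
  A: (2/46) * 5 = 10/46
  B: (10/46) * 4 = 40/46
  H: (4/46) * 4 = 16/46
Sum = (36 + 32 + 20 + 10 + 40 + 16)/46 = 154/46

L = 154/46 = 3.3478 bits/symbol


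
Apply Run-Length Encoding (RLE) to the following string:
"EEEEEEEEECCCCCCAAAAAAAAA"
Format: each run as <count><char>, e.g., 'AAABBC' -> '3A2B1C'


Scanning runs left to right:
  i=0: run of 'E' x 9 -> '9E'
  i=9: run of 'C' x 6 -> '6C'
  i=15: run of 'A' x 9 -> '9A'

RLE = 9E6C9A


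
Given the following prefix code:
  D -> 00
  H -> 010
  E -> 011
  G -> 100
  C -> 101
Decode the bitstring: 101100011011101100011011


Decoding step by step:
Bits 101 -> C
Bits 100 -> G
Bits 011 -> E
Bits 011 -> E
Bits 101 -> C
Bits 100 -> G
Bits 011 -> E
Bits 011 -> E


Decoded message: CGEECGEE


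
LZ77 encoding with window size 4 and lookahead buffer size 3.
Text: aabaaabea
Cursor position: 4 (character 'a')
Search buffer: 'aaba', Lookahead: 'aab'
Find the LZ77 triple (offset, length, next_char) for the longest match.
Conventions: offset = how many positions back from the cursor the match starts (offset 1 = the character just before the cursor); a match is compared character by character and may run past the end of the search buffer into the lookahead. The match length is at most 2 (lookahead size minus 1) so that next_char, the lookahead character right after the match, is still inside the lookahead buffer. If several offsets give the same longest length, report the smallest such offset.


Try each offset into the search buffer:
  offset=1 (pos 3, char 'a'): match length 2
  offset=2 (pos 2, char 'b'): match length 0
  offset=3 (pos 1, char 'a'): match length 1
  offset=4 (pos 0, char 'a'): match length 2
Longest match has length 2, found at offsets 1, 4; take the smallest, offset 1.
next_char = character at position 4 + 2 = 6 -> 'b'

Best match: offset=1, length=2 (matching 'aa' starting at position 3)
LZ77 triple: (1, 2, 'b')


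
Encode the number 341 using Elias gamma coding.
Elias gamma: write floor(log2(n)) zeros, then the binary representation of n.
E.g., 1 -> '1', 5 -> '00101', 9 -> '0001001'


num_bits = floor(log2(341)) + 1 = 9
leading_zeros = num_bits - 1 = 8
binary(341) = 101010101

Elias gamma(341) = '00000000' + '101010101' = 00000000101010101 (17 bits)


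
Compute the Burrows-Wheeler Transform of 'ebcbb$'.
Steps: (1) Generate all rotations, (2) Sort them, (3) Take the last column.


Rotations (sorted):
  0: $ebcbb -> last char: b
  1: b$ebcb -> last char: b
  2: bb$ebc -> last char: c
  3: bcbb$e -> last char: e
  4: cbb$eb -> last char: b
  5: ebcbb$ -> last char: $


BWT = bbceb$


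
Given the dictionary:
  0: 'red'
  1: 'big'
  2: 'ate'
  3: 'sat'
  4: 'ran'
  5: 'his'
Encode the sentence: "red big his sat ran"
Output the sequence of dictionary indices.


Look up each word in the dictionary:
  'red' -> 0
  'big' -> 1
  'his' -> 5
  'sat' -> 3
  'ran' -> 4

Encoded: [0, 1, 5, 3, 4]


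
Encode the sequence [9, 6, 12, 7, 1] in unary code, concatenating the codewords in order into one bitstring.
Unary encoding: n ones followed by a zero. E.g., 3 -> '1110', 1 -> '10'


Encode each number as n ones followed by a terminating 0:
  9 -> 1111111110 (10 bits)
  6 -> 1111110 (7 bits)
  12 -> 1111111111110 (13 bits)
  7 -> 11111110 (8 bits)
  1 -> 10 (2 bits)
Total length = 10 + 7 + 13 + 8 + 2 = 40 bits.

Unary([9, 6, 12, 7, 1]) = 1111111110111111011111111111101111111010 (40 bits)


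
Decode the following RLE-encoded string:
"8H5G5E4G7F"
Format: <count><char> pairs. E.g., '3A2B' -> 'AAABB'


Expanding each <count><char> pair:
  8H -> 'HHHHHHHH'
  5G -> 'GGGGG'
  5E -> 'EEEEE'
  4G -> 'GGGG'
  7F -> 'FFFFFFF'

Decoded = HHHHHHHHGGGGGEEEEEGGGGFFFFFFF


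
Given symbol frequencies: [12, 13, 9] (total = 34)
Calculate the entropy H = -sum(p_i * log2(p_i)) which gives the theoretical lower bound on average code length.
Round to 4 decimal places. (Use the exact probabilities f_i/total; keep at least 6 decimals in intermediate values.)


Per-symbol terms -p_i * log2(p_i) with p_i = f_i/34:
  p = 12/34 = 0.352941: log2(p) = -1.502500, -p*log2(p) = 0.530294
  p = 13/34 = 0.382353: log2(p) = -1.387023, -p*log2(p) = 0.530332
  p = 9/34 = 0.264706: log2(p) = -1.917538, -p*log2(p) = 0.507584
H = 0.530294 + 0.530332 + 0.507584 = 1.568210

H = 1.5682 bits/symbol


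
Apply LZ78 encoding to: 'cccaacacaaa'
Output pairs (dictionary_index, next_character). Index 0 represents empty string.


LZ78 encoding steps:
Dictionary: {0: ''}
Step 1: w='' (idx 0), next='c' -> output (0, 'c'), add 'c' as idx 1
Step 2: w='c' (idx 1), next='c' -> output (1, 'c'), add 'cc' as idx 2
Step 3: w='' (idx 0), next='a' -> output (0, 'a'), add 'a' as idx 3
Step 4: w='a' (idx 3), next='c' -> output (3, 'c'), add 'ac' as idx 4
Step 5: w='ac' (idx 4), next='a' -> output (4, 'a'), add 'aca' as idx 5
Step 6: w='a' (idx 3), next='a' -> output (3, 'a'), add 'aa' as idx 6


Encoded: [(0, 'c'), (1, 'c'), (0, 'a'), (3, 'c'), (4, 'a'), (3, 'a')]


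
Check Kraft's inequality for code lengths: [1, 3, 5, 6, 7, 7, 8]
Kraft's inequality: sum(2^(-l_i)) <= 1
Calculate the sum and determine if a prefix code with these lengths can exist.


Sum = 2^(-1) + 2^(-3) + 2^(-5) + 2^(-6) + 2^(-7) + 2^(-7) + 2^(-8)
    = 0.5 + 0.125 + 0.03125 + 0.015625 + 0.0078125 + 0.0078125 + 0.00390625
    = 177/256 = 0.69140625
Since 0.69140625 <= 1, Kraft's inequality IS satisfied.
A prefix code with these lengths CAN exist.

Kraft sum = 0.69140625. Satisfied.


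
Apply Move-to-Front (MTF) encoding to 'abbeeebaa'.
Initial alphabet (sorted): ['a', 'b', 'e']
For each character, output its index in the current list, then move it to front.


MTF encoding:
'a': index 0 in ['a', 'b', 'e'] -> ['a', 'b', 'e']
'b': index 1 in ['a', 'b', 'e'] -> ['b', 'a', 'e']
'b': index 0 in ['b', 'a', 'e'] -> ['b', 'a', 'e']
'e': index 2 in ['b', 'a', 'e'] -> ['e', 'b', 'a']
'e': index 0 in ['e', 'b', 'a'] -> ['e', 'b', 'a']
'e': index 0 in ['e', 'b', 'a'] -> ['e', 'b', 'a']
'b': index 1 in ['e', 'b', 'a'] -> ['b', 'e', 'a']
'a': index 2 in ['b', 'e', 'a'] -> ['a', 'b', 'e']
'a': index 0 in ['a', 'b', 'e'] -> ['a', 'b', 'e']


Output: [0, 1, 0, 2, 0, 0, 1, 2, 0]


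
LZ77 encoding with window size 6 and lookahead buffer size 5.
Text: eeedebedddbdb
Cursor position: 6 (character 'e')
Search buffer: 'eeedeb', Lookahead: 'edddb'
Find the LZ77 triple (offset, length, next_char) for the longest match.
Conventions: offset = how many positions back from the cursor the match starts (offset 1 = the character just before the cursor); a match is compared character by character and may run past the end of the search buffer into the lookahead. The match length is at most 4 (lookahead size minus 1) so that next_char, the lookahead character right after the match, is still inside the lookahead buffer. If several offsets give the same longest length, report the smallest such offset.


Try each offset into the search buffer:
  offset=1 (pos 5, char 'b'): match length 0
  offset=2 (pos 4, char 'e'): match length 1
  offset=3 (pos 3, char 'd'): match length 0
  offset=4 (pos 2, char 'e'): match length 2
  offset=5 (pos 1, char 'e'): match length 1
  offset=6 (pos 0, char 'e'): match length 1
Longest match has length 2 at offset 4.
next_char = character at position 6 + 2 = 8 -> 'd'

Best match: offset=4, length=2 (matching 'ed' starting at position 2)
LZ77 triple: (4, 2, 'd')


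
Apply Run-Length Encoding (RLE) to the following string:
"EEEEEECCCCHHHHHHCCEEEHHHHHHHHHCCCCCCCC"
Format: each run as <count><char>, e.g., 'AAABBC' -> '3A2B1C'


Scanning runs left to right:
  i=0: run of 'E' x 6 -> '6E'
  i=6: run of 'C' x 4 -> '4C'
  i=10: run of 'H' x 6 -> '6H'
  i=16: run of 'C' x 2 -> '2C'
  i=18: run of 'E' x 3 -> '3E'
  i=21: run of 'H' x 9 -> '9H'
  i=30: run of 'C' x 8 -> '8C'

RLE = 6E4C6H2C3E9H8C


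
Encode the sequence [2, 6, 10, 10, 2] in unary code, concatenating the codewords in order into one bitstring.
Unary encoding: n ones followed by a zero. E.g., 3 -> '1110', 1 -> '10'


Encode each number as n ones followed by a terminating 0:
  2 -> 110 (3 bits)
  6 -> 1111110 (7 bits)
  10 -> 11111111110 (11 bits)
  10 -> 11111111110 (11 bits)
  2 -> 110 (3 bits)
Total length = 3 + 7 + 11 + 11 + 3 = 35 bits.

Unary([2, 6, 10, 10, 2]) = 11011111101111111111011111111110110 (35 bits)


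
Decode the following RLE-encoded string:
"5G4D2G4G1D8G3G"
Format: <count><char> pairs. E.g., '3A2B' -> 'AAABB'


Expanding each <count><char> pair:
  5G -> 'GGGGG'
  4D -> 'DDDD'
  2G -> 'GG'
  4G -> 'GGGG'
  1D -> 'D'
  8G -> 'GGGGGGGG'
  3G -> 'GGG'

Decoded = GGGGGDDDDGGGGGGDGGGGGGGGGGG


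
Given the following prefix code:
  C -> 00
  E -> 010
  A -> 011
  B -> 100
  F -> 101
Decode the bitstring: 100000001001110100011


Decoding step by step:
Bits 100 -> B
Bits 00 -> C
Bits 00 -> C
Bits 010 -> E
Bits 011 -> A
Bits 101 -> F
Bits 00 -> C
Bits 011 -> A


Decoded message: BCCEAFCA


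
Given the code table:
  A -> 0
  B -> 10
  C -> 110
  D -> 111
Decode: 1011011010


Decoding:
10 -> B
110 -> C
110 -> C
10 -> B


Result: BCCB


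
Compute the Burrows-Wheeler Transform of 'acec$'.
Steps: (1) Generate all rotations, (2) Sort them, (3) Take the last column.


Rotations (sorted):
  0: $acec -> last char: c
  1: acec$ -> last char: $
  2: c$ace -> last char: e
  3: cec$a -> last char: a
  4: ec$ac -> last char: c


BWT = c$eac


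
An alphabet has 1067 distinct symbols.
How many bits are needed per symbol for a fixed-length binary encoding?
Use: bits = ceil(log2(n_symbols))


log2(1067) = 10.0593
Bracket: 2^10 = 1024 < 1067 <= 2^11 = 2048
So ceil(log2(1067)) = 11

bits = ceil(log2(1067)) = ceil(10.0593) = 11 bits


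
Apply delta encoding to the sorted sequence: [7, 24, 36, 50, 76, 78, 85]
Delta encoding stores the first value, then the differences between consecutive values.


First value: 7
Deltas:
  24 - 7 = 17
  36 - 24 = 12
  50 - 36 = 14
  76 - 50 = 26
  78 - 76 = 2
  85 - 78 = 7


Delta encoded: [7, 17, 12, 14, 26, 2, 7]


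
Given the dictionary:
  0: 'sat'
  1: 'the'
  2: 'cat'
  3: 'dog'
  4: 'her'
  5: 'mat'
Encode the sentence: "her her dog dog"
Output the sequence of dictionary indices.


Look up each word in the dictionary:
  'her' -> 4
  'her' -> 4
  'dog' -> 3
  'dog' -> 3

Encoded: [4, 4, 3, 3]


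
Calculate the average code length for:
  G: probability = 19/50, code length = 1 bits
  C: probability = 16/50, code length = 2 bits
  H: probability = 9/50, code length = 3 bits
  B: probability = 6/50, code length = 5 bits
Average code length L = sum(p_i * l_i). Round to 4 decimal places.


Weighted contributions p_i * l_i:
  G: (19/50) * 1 = 19/50
  C: (16/50) * 2 = 32/50
  H: (9/50) * 3 = 27/50
  B: (6/50) * 5 = 30/50
Sum = (19 + 32 + 27 + 30)/50 = 108/50

L = 108/50 = 2.1600 bits/symbol


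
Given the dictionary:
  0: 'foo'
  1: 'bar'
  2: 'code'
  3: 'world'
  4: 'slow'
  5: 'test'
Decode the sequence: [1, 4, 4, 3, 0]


Look up each index in the dictionary:
  1 -> 'bar'
  4 -> 'slow'
  4 -> 'slow'
  3 -> 'world'
  0 -> 'foo'

Decoded: "bar slow slow world foo"


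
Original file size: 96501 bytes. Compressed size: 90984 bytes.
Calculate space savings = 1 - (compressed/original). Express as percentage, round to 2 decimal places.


ratio = compressed/original = 90984/96501 = 0.94283
savings = 1 - ratio = 1 - 0.94283 = 0.05717
as a percentage: 0.05717 * 100 = 5.72%

Space savings = 1 - 90984/96501 = 5.72%


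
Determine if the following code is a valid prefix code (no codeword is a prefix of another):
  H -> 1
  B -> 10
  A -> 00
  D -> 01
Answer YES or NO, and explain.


Checking each pair (does one codeword prefix another?):
  H='1' vs B='10': prefix -- VIOLATION

NO -- this is NOT a valid prefix code. H (1) is a prefix of B (10).


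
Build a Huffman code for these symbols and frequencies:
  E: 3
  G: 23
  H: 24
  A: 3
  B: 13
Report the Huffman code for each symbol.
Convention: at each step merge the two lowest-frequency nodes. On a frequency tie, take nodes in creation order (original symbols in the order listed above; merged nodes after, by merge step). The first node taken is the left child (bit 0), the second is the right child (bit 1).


Huffman tree construction:
Step 1: Merge E(3) + A(3) = 6
Step 2: Merge (E+A)(6) + B(13) = 19
Step 3: Merge ((E+A)+B)(19) + G(23) = 42
Step 4: Merge H(24) + (((E+A)+B)+G)(42) = 66
Read each symbol's code off the tree from the root (left child = 0, right child = 1).

Codes:
  E: 1000 (length 4)
  G: 11 (length 2)
  H: 0 (length 1)
  A: 1001 (length 4)
  B: 101 (length 3)
Average code length: 133/66 = 2.0152 bits/symbol


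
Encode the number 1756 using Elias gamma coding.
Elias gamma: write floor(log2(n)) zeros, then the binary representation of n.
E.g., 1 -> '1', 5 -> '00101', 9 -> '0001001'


num_bits = floor(log2(1756)) + 1 = 11
leading_zeros = num_bits - 1 = 10
binary(1756) = 11011011100

Elias gamma(1756) = '0000000000' + '11011011100' = 000000000011011011100 (21 bits)


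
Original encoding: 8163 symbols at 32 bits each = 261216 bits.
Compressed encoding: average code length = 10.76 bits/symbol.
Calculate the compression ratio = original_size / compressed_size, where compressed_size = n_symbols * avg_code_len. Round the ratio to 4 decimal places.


original_size = n_symbols * orig_bits = 8163 * 32 = 261216 bits
compressed_size = n_symbols * avg_code_len = 8163 * 10.76 = 87833.88 bits
ratio = original_size / compressed_size = 261216 / 87833.88 = 2.974

Compression ratio = 2.974


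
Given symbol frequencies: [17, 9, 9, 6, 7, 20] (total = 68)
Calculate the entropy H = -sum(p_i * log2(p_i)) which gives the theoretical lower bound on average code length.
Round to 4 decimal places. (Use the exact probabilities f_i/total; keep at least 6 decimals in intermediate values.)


Per-symbol terms -p_i * log2(p_i) with p_i = f_i/68:
  p = 17/68 = 0.250000: log2(p) = -2.000000, -p*log2(p) = 0.500000
  p = 9/68 = 0.132353: log2(p) = -2.917538, -p*log2(p) = 0.386145
  p = 9/68 = 0.132353: log2(p) = -2.917538, -p*log2(p) = 0.386145
  p = 6/68 = 0.088235: log2(p) = -3.502500, -p*log2(p) = 0.309044
  p = 7/68 = 0.102941: log2(p) = -3.280108, -p*log2(p) = 0.337658
  p = 20/68 = 0.294118: log2(p) = -1.765535, -p*log2(p) = 0.519275
H = 0.500000 + 0.386145 + 0.386145 + 0.309044 + 0.337658 + 0.519275 = 2.438267

H = 2.4383 bits/symbol


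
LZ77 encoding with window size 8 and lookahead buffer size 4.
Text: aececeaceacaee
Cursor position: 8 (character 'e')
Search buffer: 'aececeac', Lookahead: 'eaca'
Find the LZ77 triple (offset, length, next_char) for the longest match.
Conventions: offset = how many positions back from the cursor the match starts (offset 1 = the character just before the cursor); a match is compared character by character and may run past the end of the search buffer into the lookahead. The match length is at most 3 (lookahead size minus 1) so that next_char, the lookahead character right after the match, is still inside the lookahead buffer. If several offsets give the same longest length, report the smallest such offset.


Try each offset into the search buffer:
  offset=1 (pos 7, char 'c'): match length 0
  offset=2 (pos 6, char 'a'): match length 0
  offset=3 (pos 5, char 'e'): match length 3
  offset=4 (pos 4, char 'c'): match length 0
  offset=5 (pos 3, char 'e'): match length 1
  offset=6 (pos 2, char 'c'): match length 0
  offset=7 (pos 1, char 'e'): match length 1
  offset=8 (pos 0, char 'a'): match length 0
Longest match has length 3 at offset 3.
next_char = character at position 8 + 3 = 11 -> 'a'

Best match: offset=3, length=3 (matching 'eac' starting at position 5)
LZ77 triple: (3, 3, 'a')


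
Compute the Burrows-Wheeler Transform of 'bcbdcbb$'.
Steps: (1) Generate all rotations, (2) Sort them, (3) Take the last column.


Rotations (sorted):
  0: $bcbdcbb -> last char: b
  1: b$bcbdcb -> last char: b
  2: bb$bcbdc -> last char: c
  3: bcbdcbb$ -> last char: $
  4: bdcbb$bc -> last char: c
  5: cbb$bcbd -> last char: d
  6: cbdcbb$b -> last char: b
  7: dcbb$bcb -> last char: b


BWT = bbc$cdbb


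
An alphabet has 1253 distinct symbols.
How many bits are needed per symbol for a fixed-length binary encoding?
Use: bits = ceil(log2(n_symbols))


log2(1253) = 10.2912
Bracket: 2^10 = 1024 < 1253 <= 2^11 = 2048
So ceil(log2(1253)) = 11

bits = ceil(log2(1253)) = ceil(10.2912) = 11 bits


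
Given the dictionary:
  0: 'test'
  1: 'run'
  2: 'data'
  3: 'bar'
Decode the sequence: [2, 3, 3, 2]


Look up each index in the dictionary:
  2 -> 'data'
  3 -> 'bar'
  3 -> 'bar'
  2 -> 'data'

Decoded: "data bar bar data"


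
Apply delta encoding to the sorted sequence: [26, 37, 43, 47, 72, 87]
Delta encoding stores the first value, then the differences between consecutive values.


First value: 26
Deltas:
  37 - 26 = 11
  43 - 37 = 6
  47 - 43 = 4
  72 - 47 = 25
  87 - 72 = 15


Delta encoded: [26, 11, 6, 4, 25, 15]


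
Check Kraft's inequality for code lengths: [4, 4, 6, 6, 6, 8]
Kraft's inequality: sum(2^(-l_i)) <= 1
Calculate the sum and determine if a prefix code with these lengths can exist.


Sum = 2^(-4) + 2^(-4) + 2^(-6) + 2^(-6) + 2^(-6) + 2^(-8)
    = 0.0625 + 0.0625 + 0.015625 + 0.015625 + 0.015625 + 0.00390625
    = 45/256 = 0.17578125
Since 0.17578125 <= 1, Kraft's inequality IS satisfied.
A prefix code with these lengths CAN exist.

Kraft sum = 0.17578125. Satisfied.


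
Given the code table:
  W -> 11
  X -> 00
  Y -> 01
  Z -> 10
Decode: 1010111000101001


Decoding:
10 -> Z
10 -> Z
11 -> W
10 -> Z
00 -> X
10 -> Z
10 -> Z
01 -> Y


Result: ZZWZXZZY


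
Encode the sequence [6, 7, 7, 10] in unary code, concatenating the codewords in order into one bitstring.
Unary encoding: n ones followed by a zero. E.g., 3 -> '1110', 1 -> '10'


Encode each number as n ones followed by a terminating 0:
  6 -> 1111110 (7 bits)
  7 -> 11111110 (8 bits)
  7 -> 11111110 (8 bits)
  10 -> 11111111110 (11 bits)
Total length = 7 + 8 + 8 + 11 = 34 bits.

Unary([6, 7, 7, 10]) = 1111110111111101111111011111111110 (34 bits)


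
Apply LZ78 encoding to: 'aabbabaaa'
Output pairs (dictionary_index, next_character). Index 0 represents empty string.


LZ78 encoding steps:
Dictionary: {0: ''}
Step 1: w='' (idx 0), next='a' -> output (0, 'a'), add 'a' as idx 1
Step 2: w='a' (idx 1), next='b' -> output (1, 'b'), add 'ab' as idx 2
Step 3: w='' (idx 0), next='b' -> output (0, 'b'), add 'b' as idx 3
Step 4: w='ab' (idx 2), next='a' -> output (2, 'a'), add 'aba' as idx 4
Step 5: w='a' (idx 1), next='a' -> output (1, 'a'), add 'aa' as idx 5


Encoded: [(0, 'a'), (1, 'b'), (0, 'b'), (2, 'a'), (1, 'a')]


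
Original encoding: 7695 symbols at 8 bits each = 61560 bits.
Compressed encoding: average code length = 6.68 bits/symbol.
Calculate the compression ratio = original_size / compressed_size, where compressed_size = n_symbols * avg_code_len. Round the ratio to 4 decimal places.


original_size = n_symbols * orig_bits = 7695 * 8 = 61560 bits
compressed_size = n_symbols * avg_code_len = 7695 * 6.68 = 51402.6 bits
ratio = original_size / compressed_size = 61560 / 51402.6 = 1.1976

Compression ratio = 1.1976


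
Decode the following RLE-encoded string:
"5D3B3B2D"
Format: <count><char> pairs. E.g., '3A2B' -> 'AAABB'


Expanding each <count><char> pair:
  5D -> 'DDDDD'
  3B -> 'BBB'
  3B -> 'BBB'
  2D -> 'DD'

Decoded = DDDDDBBBBBBDD


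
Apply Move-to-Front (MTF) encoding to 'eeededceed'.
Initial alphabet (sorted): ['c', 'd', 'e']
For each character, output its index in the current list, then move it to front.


MTF encoding:
'e': index 2 in ['c', 'd', 'e'] -> ['e', 'c', 'd']
'e': index 0 in ['e', 'c', 'd'] -> ['e', 'c', 'd']
'e': index 0 in ['e', 'c', 'd'] -> ['e', 'c', 'd']
'd': index 2 in ['e', 'c', 'd'] -> ['d', 'e', 'c']
'e': index 1 in ['d', 'e', 'c'] -> ['e', 'd', 'c']
'd': index 1 in ['e', 'd', 'c'] -> ['d', 'e', 'c']
'c': index 2 in ['d', 'e', 'c'] -> ['c', 'd', 'e']
'e': index 2 in ['c', 'd', 'e'] -> ['e', 'c', 'd']
'e': index 0 in ['e', 'c', 'd'] -> ['e', 'c', 'd']
'd': index 2 in ['e', 'c', 'd'] -> ['d', 'e', 'c']


Output: [2, 0, 0, 2, 1, 1, 2, 2, 0, 2]


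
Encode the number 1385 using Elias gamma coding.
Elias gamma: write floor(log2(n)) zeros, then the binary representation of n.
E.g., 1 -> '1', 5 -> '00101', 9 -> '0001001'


num_bits = floor(log2(1385)) + 1 = 11
leading_zeros = num_bits - 1 = 10
binary(1385) = 10101101001

Elias gamma(1385) = '0000000000' + '10101101001' = 000000000010101101001 (21 bits)


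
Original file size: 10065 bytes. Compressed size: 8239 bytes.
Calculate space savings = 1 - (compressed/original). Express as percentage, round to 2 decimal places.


ratio = compressed/original = 8239/10065 = 0.818579
savings = 1 - ratio = 1 - 0.818579 = 0.181421
as a percentage: 0.181421 * 100 = 18.14%

Space savings = 1 - 8239/10065 = 18.14%


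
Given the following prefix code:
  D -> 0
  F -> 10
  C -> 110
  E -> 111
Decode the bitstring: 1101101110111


Decoding step by step:
Bits 110 -> C
Bits 110 -> C
Bits 111 -> E
Bits 0 -> D
Bits 111 -> E


Decoded message: CCEDE


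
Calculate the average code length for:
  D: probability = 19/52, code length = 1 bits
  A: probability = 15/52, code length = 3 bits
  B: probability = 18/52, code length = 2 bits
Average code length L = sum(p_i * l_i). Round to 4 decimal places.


Weighted contributions p_i * l_i:
  D: (19/52) * 1 = 19/52
  A: (15/52) * 3 = 45/52
  B: (18/52) * 2 = 36/52
Sum = (19 + 45 + 36)/52 = 100/52

L = 100/52 = 1.9231 bits/symbol


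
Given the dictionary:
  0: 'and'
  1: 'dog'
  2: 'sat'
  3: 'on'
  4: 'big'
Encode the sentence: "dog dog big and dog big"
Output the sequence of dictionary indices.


Look up each word in the dictionary:
  'dog' -> 1
  'dog' -> 1
  'big' -> 4
  'and' -> 0
  'dog' -> 1
  'big' -> 4

Encoded: [1, 1, 4, 0, 1, 4]


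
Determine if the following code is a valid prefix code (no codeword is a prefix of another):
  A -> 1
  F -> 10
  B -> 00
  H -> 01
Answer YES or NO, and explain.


Checking each pair (does one codeword prefix another?):
  A='1' vs F='10': prefix -- VIOLATION

NO -- this is NOT a valid prefix code. A (1) is a prefix of F (10).


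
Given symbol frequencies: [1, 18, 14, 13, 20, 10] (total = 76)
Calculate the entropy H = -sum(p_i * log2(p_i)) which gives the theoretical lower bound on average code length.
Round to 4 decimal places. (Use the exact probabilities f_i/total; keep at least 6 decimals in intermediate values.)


Per-symbol terms -p_i * log2(p_i) with p_i = f_i/76:
  p = 1/76 = 0.013158: log2(p) = -6.247928, -p*log2(p) = 0.082210
  p = 18/76 = 0.236842: log2(p) = -2.078003, -p*log2(p) = 0.492158
  p = 14/76 = 0.184211: log2(p) = -2.440573, -p*log2(p) = 0.449579
  p = 13/76 = 0.171053: log2(p) = -2.547488, -p*log2(p) = 0.435754
  p = 20/76 = 0.263158: log2(p) = -1.925999, -p*log2(p) = 0.506842
  p = 10/76 = 0.131579: log2(p) = -2.925999, -p*log2(p) = 0.385000
H = 0.082210 + 0.492158 + 0.449579 + 0.435754 + 0.506842 + 0.385000 = 2.351543

H = 2.3515 bits/symbol


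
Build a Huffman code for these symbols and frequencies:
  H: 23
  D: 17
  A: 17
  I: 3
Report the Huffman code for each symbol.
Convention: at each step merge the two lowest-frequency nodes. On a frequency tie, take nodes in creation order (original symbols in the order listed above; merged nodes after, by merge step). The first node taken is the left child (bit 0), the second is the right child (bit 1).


Huffman tree construction:
Step 1: Merge I(3) + D(17) = 20
Step 2: Merge A(17) + (I+D)(20) = 37
Step 3: Merge H(23) + (A+(I+D))(37) = 60
Read each symbol's code off the tree from the root (left child = 0, right child = 1).

Codes:
  H: 0 (length 1)
  D: 111 (length 3)
  A: 10 (length 2)
  I: 110 (length 3)
Average code length: 117/60 = 1.9500 bits/symbol


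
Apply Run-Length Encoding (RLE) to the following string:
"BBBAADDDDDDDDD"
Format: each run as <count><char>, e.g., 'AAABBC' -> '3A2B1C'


Scanning runs left to right:
  i=0: run of 'B' x 3 -> '3B'
  i=3: run of 'A' x 2 -> '2A'
  i=5: run of 'D' x 9 -> '9D'

RLE = 3B2A9D


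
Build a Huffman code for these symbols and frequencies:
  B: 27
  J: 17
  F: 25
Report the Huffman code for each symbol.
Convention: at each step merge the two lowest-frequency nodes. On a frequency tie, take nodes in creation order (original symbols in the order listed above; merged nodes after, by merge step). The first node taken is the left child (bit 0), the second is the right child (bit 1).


Huffman tree construction:
Step 1: Merge J(17) + F(25) = 42
Step 2: Merge B(27) + (J+F)(42) = 69
Read each symbol's code off the tree from the root (left child = 0, right child = 1).

Codes:
  B: 0 (length 1)
  J: 10 (length 2)
  F: 11 (length 2)
Average code length: 111/69 = 1.6087 bits/symbol


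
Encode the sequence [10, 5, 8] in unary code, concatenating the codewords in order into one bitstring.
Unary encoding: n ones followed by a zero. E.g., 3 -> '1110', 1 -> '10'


Encode each number as n ones followed by a terminating 0:
  10 -> 11111111110 (11 bits)
  5 -> 111110 (6 bits)
  8 -> 111111110 (9 bits)
Total length = 11 + 6 + 9 = 26 bits.

Unary([10, 5, 8]) = 11111111110111110111111110 (26 bits)


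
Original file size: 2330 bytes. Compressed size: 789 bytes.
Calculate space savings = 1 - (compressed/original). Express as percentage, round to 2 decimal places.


ratio = compressed/original = 789/2330 = 0.338627
savings = 1 - ratio = 1 - 0.338627 = 0.661373
as a percentage: 0.661373 * 100 = 66.14%

Space savings = 1 - 789/2330 = 66.14%


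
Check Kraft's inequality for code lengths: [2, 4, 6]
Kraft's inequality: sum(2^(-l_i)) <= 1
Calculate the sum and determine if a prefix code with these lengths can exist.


Sum = 2^(-2) + 2^(-4) + 2^(-6)
    = 0.25 + 0.0625 + 0.015625
    = 21/64 = 0.328125
Since 0.328125 <= 1, Kraft's inequality IS satisfied.
A prefix code with these lengths CAN exist.

Kraft sum = 0.328125. Satisfied.


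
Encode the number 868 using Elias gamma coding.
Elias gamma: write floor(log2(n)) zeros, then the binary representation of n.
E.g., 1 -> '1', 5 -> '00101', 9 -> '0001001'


num_bits = floor(log2(868)) + 1 = 10
leading_zeros = num_bits - 1 = 9
binary(868) = 1101100100

Elias gamma(868) = '000000000' + '1101100100' = 0000000001101100100 (19 bits)


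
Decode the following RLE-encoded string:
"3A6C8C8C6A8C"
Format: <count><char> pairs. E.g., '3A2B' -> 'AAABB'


Expanding each <count><char> pair:
  3A -> 'AAA'
  6C -> 'CCCCCC'
  8C -> 'CCCCCCCC'
  8C -> 'CCCCCCCC'
  6A -> 'AAAAAA'
  8C -> 'CCCCCCCC'

Decoded = AAACCCCCCCCCCCCCCCCCCCCCCAAAAAACCCCCCCC


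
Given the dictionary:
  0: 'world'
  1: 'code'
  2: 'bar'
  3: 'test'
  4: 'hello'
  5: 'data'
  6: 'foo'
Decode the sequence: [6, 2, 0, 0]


Look up each index in the dictionary:
  6 -> 'foo'
  2 -> 'bar'
  0 -> 'world'
  0 -> 'world'

Decoded: "foo bar world world"


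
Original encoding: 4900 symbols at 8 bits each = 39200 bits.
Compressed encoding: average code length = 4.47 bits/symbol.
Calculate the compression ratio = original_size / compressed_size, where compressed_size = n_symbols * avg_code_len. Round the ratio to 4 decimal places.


original_size = n_symbols * orig_bits = 4900 * 8 = 39200 bits
compressed_size = n_symbols * avg_code_len = 4900 * 4.47 = 21903.0 bits
ratio = original_size / compressed_size = 39200 / 21903.0 = 1.7897

Compression ratio = 1.7897


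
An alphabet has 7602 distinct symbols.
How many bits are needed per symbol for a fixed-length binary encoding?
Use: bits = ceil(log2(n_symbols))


log2(7602) = 12.8922
Bracket: 2^12 = 4096 < 7602 <= 2^13 = 8192
So ceil(log2(7602)) = 13

bits = ceil(log2(7602)) = ceil(12.8922) = 13 bits


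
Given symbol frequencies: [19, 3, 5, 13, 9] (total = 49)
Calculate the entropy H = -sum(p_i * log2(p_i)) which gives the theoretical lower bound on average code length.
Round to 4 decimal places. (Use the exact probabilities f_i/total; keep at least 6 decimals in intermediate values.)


Per-symbol terms -p_i * log2(p_i) with p_i = f_i/49:
  p = 19/49 = 0.387755: log2(p) = -1.366782, -p*log2(p) = 0.529977
  p = 3/49 = 0.061224: log2(p) = -4.029747, -p*log2(p) = 0.246719
  p = 5/49 = 0.102041: log2(p) = -3.292782, -p*log2(p) = 0.335998
  p = 13/49 = 0.265306: log2(p) = -1.914270, -p*log2(p) = 0.507868
  p = 9/49 = 0.183673: log2(p) = -2.444785, -p*log2(p) = 0.449042
H = 0.529977 + 0.246719 + 0.335998 + 0.507868 + 0.449042 = 2.069604

H = 2.0696 bits/symbol


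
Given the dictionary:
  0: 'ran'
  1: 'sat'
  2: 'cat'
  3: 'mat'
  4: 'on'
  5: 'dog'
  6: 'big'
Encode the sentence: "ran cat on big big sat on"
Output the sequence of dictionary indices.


Look up each word in the dictionary:
  'ran' -> 0
  'cat' -> 2
  'on' -> 4
  'big' -> 6
  'big' -> 6
  'sat' -> 1
  'on' -> 4

Encoded: [0, 2, 4, 6, 6, 1, 4]


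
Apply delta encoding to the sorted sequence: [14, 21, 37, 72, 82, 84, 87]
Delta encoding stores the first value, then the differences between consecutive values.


First value: 14
Deltas:
  21 - 14 = 7
  37 - 21 = 16
  72 - 37 = 35
  82 - 72 = 10
  84 - 82 = 2
  87 - 84 = 3


Delta encoded: [14, 7, 16, 35, 10, 2, 3]


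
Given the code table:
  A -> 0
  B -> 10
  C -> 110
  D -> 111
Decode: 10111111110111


Decoding:
10 -> B
111 -> D
111 -> D
110 -> C
111 -> D


Result: BDDCD


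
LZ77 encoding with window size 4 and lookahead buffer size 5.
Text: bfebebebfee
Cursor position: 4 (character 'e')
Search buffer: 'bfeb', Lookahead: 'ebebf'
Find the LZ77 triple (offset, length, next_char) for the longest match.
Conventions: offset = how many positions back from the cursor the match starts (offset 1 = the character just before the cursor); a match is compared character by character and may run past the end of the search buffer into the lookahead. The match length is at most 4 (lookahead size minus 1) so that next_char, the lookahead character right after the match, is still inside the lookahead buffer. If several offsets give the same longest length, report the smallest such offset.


Try each offset into the search buffer:
  offset=1 (pos 3, char 'b'): match length 0
  offset=2 (pos 2, char 'e'): match length 4
  offset=3 (pos 1, char 'f'): match length 0
  offset=4 (pos 0, char 'b'): match length 0
Longest match has length 4 at offset 2.
next_char = character at position 4 + 4 = 8 -> 'f'

Best match: offset=2, length=4 (matching 'ebeb' starting at position 2)
LZ77 triple: (2, 4, 'f')


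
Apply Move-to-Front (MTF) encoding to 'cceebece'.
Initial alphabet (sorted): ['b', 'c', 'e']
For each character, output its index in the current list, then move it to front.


MTF encoding:
'c': index 1 in ['b', 'c', 'e'] -> ['c', 'b', 'e']
'c': index 0 in ['c', 'b', 'e'] -> ['c', 'b', 'e']
'e': index 2 in ['c', 'b', 'e'] -> ['e', 'c', 'b']
'e': index 0 in ['e', 'c', 'b'] -> ['e', 'c', 'b']
'b': index 2 in ['e', 'c', 'b'] -> ['b', 'e', 'c']
'e': index 1 in ['b', 'e', 'c'] -> ['e', 'b', 'c']
'c': index 2 in ['e', 'b', 'c'] -> ['c', 'e', 'b']
'e': index 1 in ['c', 'e', 'b'] -> ['e', 'c', 'b']


Output: [1, 0, 2, 0, 2, 1, 2, 1]


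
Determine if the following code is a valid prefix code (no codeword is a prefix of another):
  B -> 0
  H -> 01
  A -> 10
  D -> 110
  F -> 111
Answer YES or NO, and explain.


Checking each pair (does one codeword prefix another?):
  B='0' vs H='01': prefix -- VIOLATION

NO -- this is NOT a valid prefix code. B (0) is a prefix of H (01).


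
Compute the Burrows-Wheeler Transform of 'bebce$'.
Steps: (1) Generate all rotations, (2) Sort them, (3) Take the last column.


Rotations (sorted):
  0: $bebce -> last char: e
  1: bce$be -> last char: e
  2: bebce$ -> last char: $
  3: ce$beb -> last char: b
  4: e$bebc -> last char: c
  5: ebce$b -> last char: b


BWT = ee$bcb


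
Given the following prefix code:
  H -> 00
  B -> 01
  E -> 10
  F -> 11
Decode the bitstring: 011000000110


Decoding step by step:
Bits 01 -> B
Bits 10 -> E
Bits 00 -> H
Bits 00 -> H
Bits 01 -> B
Bits 10 -> E


Decoded message: BEHHBE


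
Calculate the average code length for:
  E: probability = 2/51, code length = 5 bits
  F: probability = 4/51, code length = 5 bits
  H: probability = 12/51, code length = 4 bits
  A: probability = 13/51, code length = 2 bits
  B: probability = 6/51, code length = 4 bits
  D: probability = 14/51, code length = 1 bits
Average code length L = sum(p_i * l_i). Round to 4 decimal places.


Weighted contributions p_i * l_i:
  E: (2/51) * 5 = 10/51
  F: (4/51) * 5 = 20/51
  H: (12/51) * 4 = 48/51
  A: (13/51) * 2 = 26/51
  B: (6/51) * 4 = 24/51
  D: (14/51) * 1 = 14/51
Sum = (10 + 20 + 48 + 26 + 24 + 14)/51 = 142/51

L = 142/51 = 2.7843 bits/symbol


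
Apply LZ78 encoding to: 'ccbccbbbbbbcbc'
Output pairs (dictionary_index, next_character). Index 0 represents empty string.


LZ78 encoding steps:
Dictionary: {0: ''}
Step 1: w='' (idx 0), next='c' -> output (0, 'c'), add 'c' as idx 1
Step 2: w='c' (idx 1), next='b' -> output (1, 'b'), add 'cb' as idx 2
Step 3: w='c' (idx 1), next='c' -> output (1, 'c'), add 'cc' as idx 3
Step 4: w='' (idx 0), next='b' -> output (0, 'b'), add 'b' as idx 4
Step 5: w='b' (idx 4), next='b' -> output (4, 'b'), add 'bb' as idx 5
Step 6: w='bb' (idx 5), next='b' -> output (5, 'b'), add 'bbb' as idx 6
Step 7: w='cb' (idx 2), next='c' -> output (2, 'c'), add 'cbc' as idx 7


Encoded: [(0, 'c'), (1, 'b'), (1, 'c'), (0, 'b'), (4, 'b'), (5, 'b'), (2, 'c')]


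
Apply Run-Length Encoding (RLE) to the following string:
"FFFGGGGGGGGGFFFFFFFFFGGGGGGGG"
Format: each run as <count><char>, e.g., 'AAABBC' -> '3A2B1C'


Scanning runs left to right:
  i=0: run of 'F' x 3 -> '3F'
  i=3: run of 'G' x 9 -> '9G'
  i=12: run of 'F' x 9 -> '9F'
  i=21: run of 'G' x 8 -> '8G'

RLE = 3F9G9F8G


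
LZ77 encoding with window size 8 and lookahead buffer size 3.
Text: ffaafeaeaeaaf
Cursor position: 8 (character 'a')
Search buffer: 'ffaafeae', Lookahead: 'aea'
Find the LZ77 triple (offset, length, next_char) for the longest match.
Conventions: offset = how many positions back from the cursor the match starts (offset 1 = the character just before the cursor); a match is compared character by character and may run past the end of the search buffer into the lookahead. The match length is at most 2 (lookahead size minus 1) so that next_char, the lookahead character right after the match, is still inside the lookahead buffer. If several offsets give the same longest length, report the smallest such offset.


Try each offset into the search buffer:
  offset=1 (pos 7, char 'e'): match length 0
  offset=2 (pos 6, char 'a'): match length 2
  offset=3 (pos 5, char 'e'): match length 0
  offset=4 (pos 4, char 'f'): match length 0
  offset=5 (pos 3, char 'a'): match length 1
  offset=6 (pos 2, char 'a'): match length 1
  offset=7 (pos 1, char 'f'): match length 0
  offset=8 (pos 0, char 'f'): match length 0
Longest match has length 2 at offset 2.
next_char = character at position 8 + 2 = 10 -> 'a'

Best match: offset=2, length=2 (matching 'ae' starting at position 6)
LZ77 triple: (2, 2, 'a')
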